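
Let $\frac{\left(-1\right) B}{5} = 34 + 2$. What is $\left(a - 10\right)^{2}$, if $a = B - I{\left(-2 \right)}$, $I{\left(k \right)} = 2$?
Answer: $36864$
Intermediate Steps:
$B = -180$ ($B = - 5 \left(34 + 2\right) = \left(-5\right) 36 = -180$)
$a = -182$ ($a = -180 - 2 = -182$)
$\left(a - 10\right)^{2} = \left(-182 - 10\right)^{2} = \left(-192\right)^{2} = 36864$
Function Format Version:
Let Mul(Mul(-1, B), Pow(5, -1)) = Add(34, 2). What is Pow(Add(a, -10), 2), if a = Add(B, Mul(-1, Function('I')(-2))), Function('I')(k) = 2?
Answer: 36864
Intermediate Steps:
B = -180 (B = Mul(-5, Add(34, 2)) = Mul(-5, 36) = -180)
a = -182 (a = Add(-180, Mul(-1, 2)) = Add(-180, -2) = -182)
Pow(Add(a, -10), 2) = Pow(Add(-182, -10), 2) = Pow(-192, 2) = 36864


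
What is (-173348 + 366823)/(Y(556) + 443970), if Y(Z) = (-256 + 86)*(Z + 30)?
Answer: 109/194 ≈ 0.56186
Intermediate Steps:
Y(Z) = -5100 - 170*Z (Y(Z) = -170*(30 + Z) = -5100 - 170*Z)
(-173348 + 366823)/(Y(556) + 443970) = (-173348 + 366823)/((-5100 - 170*556) + 443970) = 193475/((-5100 - 94520) + 443970) = 193475/(-99620 + 443970) = 193475/344350 = 193475*(1/344350) = 109/194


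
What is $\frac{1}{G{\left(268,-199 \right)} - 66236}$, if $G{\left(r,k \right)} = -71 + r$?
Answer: $- \frac{1}{66039} \approx -1.5143 \cdot 10^{-5}$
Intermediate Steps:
$\frac{1}{G{\left(268,-199 \right)} - 66236} = \frac{1}{\left(-71 + 268\right) - 66236} = \frac{1}{197 - 66236} = \frac{1}{-66039} = - \frac{1}{66039}$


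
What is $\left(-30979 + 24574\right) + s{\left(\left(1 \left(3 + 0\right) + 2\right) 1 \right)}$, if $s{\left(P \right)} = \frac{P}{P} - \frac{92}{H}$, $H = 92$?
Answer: $-6405$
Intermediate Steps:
$s{\left(P \right)} = 0$ ($s{\left(P \right)} = \frac{P}{P} - \frac{92}{92} = 1 - 1 = 0$)
$\left(-30979 + 24574\right) + s{\left(\left(1 \left(3 + 0\right) + 2\right) 1 \right)} = \left(-30979 + 24574\right) + 0 = -6405 + 0 = -6405$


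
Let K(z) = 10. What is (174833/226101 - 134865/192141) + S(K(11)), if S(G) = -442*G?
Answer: -576625116604/130460277 ≈ -4419.9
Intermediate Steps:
(174833/226101 - 134865/192141) + S(K(11)) = (174833/226101 - 134865/192141) - 442*10 = (174833*(1/226101) - 134865*1/192141) - 4420 = (174833/226101 - 405/577) - 4420 = 9307736/130460277 - 4420 = -576625116604/130460277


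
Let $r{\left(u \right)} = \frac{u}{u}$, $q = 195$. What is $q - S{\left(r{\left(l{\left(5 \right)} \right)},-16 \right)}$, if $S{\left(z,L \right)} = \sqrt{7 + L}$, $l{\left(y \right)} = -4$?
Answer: $195 - 3 i \approx 195.0 - 3.0 i$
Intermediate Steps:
$r{\left(u \right)} = 1$
$q - S{\left(r{\left(l{\left(5 \right)} \right)},-16 \right)} = 195 - \sqrt{7 - 16} = 195 - \sqrt{-9} = 195 - 3 i$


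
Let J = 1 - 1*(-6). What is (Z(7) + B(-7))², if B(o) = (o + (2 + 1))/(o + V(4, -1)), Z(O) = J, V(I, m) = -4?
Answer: 6561/121 ≈ 54.223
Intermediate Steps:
J = 7 (J = 1 + 6 = 7)
Z(O) = 7
B(o) = (3 + o)/(-4 + o) (B(o) = (o + (2 + 1))/(o - 4) = (o + 3)/(-4 + o) = (3 + o)/(-4 + o))
(Z(7) + B(-7))² = (7 + (3 - 7)/(-4 - 7))² = (7 - 4/(-11))² = (7 - 1/11*(-4))² = (7 + 4/11)² = (81/11)² = 6561/121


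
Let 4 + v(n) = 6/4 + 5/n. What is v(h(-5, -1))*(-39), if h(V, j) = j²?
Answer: -195/2 ≈ -97.500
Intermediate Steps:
v(n) = -5/2 + 5/n (v(n) = -4 + (6/4 + 5/n) = -4 + (6*(¼) + 5/n) = -4 + (3/2 + 5/n) = -5/2 + 5/n)
v(h(-5, -1))*(-39) = (-5/2 + 5/((-1)²))*(-39) = (-5/2 + 5/1)*(-39) = (-5/2 + 5*1)*(-39) = (-5/2 + 5)*(-39) = (5/2)*(-39) = -195/2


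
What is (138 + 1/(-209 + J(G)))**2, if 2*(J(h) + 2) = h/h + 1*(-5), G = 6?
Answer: 863948449/45369 ≈ 19043.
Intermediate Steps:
J(h) = -4 (J(h) = -2 + (h/h + 1*(-5))/2 = -2 + (1 - 5)/2 = -2 + (1/2)*(-4) = -2 - 2 = -4)
(138 + 1/(-209 + J(G)))**2 = (138 + 1/(-209 - 4))**2 = (138 + 1/(-213))**2 = (138 - 1/213)**2 = (29393/213)**2 = 863948449/45369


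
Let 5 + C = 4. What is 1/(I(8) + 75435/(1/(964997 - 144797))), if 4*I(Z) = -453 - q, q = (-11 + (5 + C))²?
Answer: 2/123743573749 ≈ 1.6162e-11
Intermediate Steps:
C = -1 (C = -5 + 4 = -1)
q = 49 (q = (-11 + (5 - 1))² = (-11 + 4)² = (-7)² = 49)
I(Z) = -251/2 (I(Z) = (-453 - 1*49)/4 = (-453 - 49)/4 = (¼)*(-502) = -251/2)
1/(I(8) + 75435/(1/(964997 - 144797))) = 1/(-251/2 + 75435/(1/(964997 - 144797))) = 1/(-251/2 + 75435/(1/820200)) = 1/(-251/2 + 75435*820200) = 1/(-251/2 + 61871787000) = 1/(123743573749/2) = 2/123743573749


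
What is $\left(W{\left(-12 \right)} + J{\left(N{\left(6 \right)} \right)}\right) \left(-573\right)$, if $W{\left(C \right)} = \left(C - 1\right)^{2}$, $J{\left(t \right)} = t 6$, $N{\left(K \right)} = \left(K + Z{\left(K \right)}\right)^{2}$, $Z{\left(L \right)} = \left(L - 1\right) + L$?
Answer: $-1090419$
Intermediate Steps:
$Z{\left(L \right)} = -1 + 2 L$ ($Z{\left(L \right)} = \left(-1 + L\right) + L = -1 + 2 L$)
$N{\left(K \right)} = \left(-1 + 3 K\right)^{2}$ ($N{\left(K \right)} = \left(K + \left(-1 + 2 K\right)\right)^{2} = \left(-1 + 3 K\right)^{2}$)
$J{\left(t \right)} = 6 t$
$W{\left(C \right)} = \left(-1 + C\right)^{2}$
$\left(W{\left(-12 \right)} + J{\left(N{\left(6 \right)} \right)}\right) \left(-573\right) = \left(\left(-1 - 12\right)^{2} + 6 \left(-1 + 3 \cdot 6\right)^{2}\right) \left(-573\right) = \left(\left(-13\right)^{2} + 6 \left(-1 + 18\right)^{2}\right) \left(-573\right) = \left(169 + 6 \cdot 17^{2}\right) \left(-573\right) = \left(169 + 6 \cdot 289\right) \left(-573\right) = \left(169 + 1734\right) \left(-573\right) = 1903 \left(-573\right) = -1090419$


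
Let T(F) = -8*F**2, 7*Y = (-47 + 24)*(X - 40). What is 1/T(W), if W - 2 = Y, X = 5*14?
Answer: -49/3655808 ≈ -1.3403e-5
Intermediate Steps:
X = 70
Y = -690/7 (Y = ((-47 + 24)*(70 - 40))/7 = (-23*30)/7 = (1/7)*(-690) = -690/7 ≈ -98.571)
W = -676/7 (W = 2 - 690/7 = -676/7 ≈ -96.571)
1/T(W) = 1/(-8*(-676/7)**2) = 1/(-8*456976/49) = 1/(-3655808/49) = -49/3655808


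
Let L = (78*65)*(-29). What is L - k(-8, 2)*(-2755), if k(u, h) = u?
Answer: -169070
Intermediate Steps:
L = -147030 (L = 5070*(-29) = -147030)
L - k(-8, 2)*(-2755) = -147030 - (-8)*(-2755) = -147030 - 1*22040 = -147030 - 22040 = -169070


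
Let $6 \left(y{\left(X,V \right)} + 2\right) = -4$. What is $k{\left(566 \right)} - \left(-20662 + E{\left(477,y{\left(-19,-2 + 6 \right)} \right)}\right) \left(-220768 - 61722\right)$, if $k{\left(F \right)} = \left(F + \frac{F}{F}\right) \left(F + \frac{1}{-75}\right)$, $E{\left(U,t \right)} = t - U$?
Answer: $- \frac{447899137667}{75} \approx -5.972 \cdot 10^{9}$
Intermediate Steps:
$y{\left(X,V \right)} = - \frac{8}{3}$ ($y{\left(X,V \right)} = -2 + \frac{1}{6} \left(-4\right) = -2 - \frac{2}{3} = - \frac{8}{3}$)
$k{\left(F \right)} = \left(1 + F\right) \left(- \frac{1}{75} + F\right)$ ($k{\left(F \right)} = \left(F + 1\right) \left(F - \frac{1}{75}\right) = \left(1 + F\right) \left(- \frac{1}{75} + F\right)$)
$k{\left(566 \right)} - \left(-20662 + E{\left(477,y{\left(-19,-2 + 6 \right)} \right)}\right) \left(-220768 - 61722\right) = \left(- \frac{1}{75} + 566^{2} + \frac{74}{75} \cdot 566\right) - \left(-20662 - \frac{1439}{3}\right) \left(-220768 - 61722\right) = \left(- \frac{1}{75} + 320356 + \frac{41884}{75}\right) - \left(-20662 - \frac{1439}{3}\right) \left(-282490\right) = \frac{8022861}{25} - \left(-20662 - \frac{1439}{3}\right) \left(-282490\right) = \frac{8022861}{25} - \left(- \frac{63425}{3}\right) \left(-282490\right) = \frac{8022861}{25} - \frac{17916928250}{3} = - \frac{447899137667}{75}$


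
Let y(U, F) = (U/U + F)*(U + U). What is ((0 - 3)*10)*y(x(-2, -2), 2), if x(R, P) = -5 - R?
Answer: 540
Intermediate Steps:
y(U, F) = 2*U*(1 + F) (y(U, F) = (1 + F)*(2*U) = 2*U*(1 + F))
((0 - 3)*10)*y(x(-2, -2), 2) = ((0 - 3)*10)*(2*(-5 - 1*(-2))*(1 + 2)) = (-3*10)*(2*(-5 + 2)*3) = -60*(-3)*3 = -30*(-18) = 540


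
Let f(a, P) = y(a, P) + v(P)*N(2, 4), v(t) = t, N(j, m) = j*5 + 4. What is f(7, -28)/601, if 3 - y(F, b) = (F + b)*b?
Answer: -977/601 ≈ -1.6256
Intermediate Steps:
N(j, m) = 4 + 5*j (N(j, m) = 5*j + 4 = 4 + 5*j)
y(F, b) = 3 - b*(F + b) (y(F, b) = 3 - (F + b)*b = 3 - b*(F + b))
f(a, P) = 3 - P² + 14*P - P*a (f(a, P) = (3 - P² - a*P) + P*(4 + 5*2) = (3 - P² - P*a) + P*(4 + 10) = (3 - P² - P*a) + P*14 = (3 - P² - P*a) + 14*P = 3 - P² + 14*P - P*a)
f(7, -28)/601 = (3 - 1*(-28)² + 14*(-28) - 1*(-28)*7)/601 = (3 - 1*784 - 392 + 196)*(1/601) = (3 - 784 - 392 + 196)*(1/601) = -977*1/601 = -977/601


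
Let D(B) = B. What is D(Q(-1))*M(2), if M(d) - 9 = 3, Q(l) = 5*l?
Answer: -60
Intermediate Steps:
M(d) = 12 (M(d) = 9 + 3 = 12)
D(Q(-1))*M(2) = (5*(-1))*12 = -5*12 = -60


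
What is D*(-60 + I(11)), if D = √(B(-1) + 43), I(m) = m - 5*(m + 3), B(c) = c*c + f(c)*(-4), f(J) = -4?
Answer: -238*√15 ≈ -921.77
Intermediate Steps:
B(c) = 16 + c² (B(c) = c*c - 4*(-4) = c² + 16 = 16 + c²)
I(m) = -15 - 4*m (I(m) = m - 5*(3 + m) = m + (-15 - 5*m) = -15 - 4*m)
D = 2*√15 (D = √((16 + (-1)²) + 43) = √((16 + 1) + 43) = √(17 + 43) = √60 = 2*√15 ≈ 7.7460)
D*(-60 + I(11)) = (2*√15)*(-60 + (-15 - 4*11)) = (2*√15)*(-60 + (-15 - 44)) = (2*√15)*(-60 - 59) = (2*√15)*(-119) = -238*√15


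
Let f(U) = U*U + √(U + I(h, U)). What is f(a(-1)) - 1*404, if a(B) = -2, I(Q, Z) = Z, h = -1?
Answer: -400 + 2*I ≈ -400.0 + 2.0*I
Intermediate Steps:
f(U) = U² + √2*√U (f(U) = U*U + √(U + U) = U² + √(2*U) = U² + √2*√U)
f(a(-1)) - 1*404 = ((-2)² + √2*√(-2)) - 1*404 = (4 + √2*(I*√2)) - 404 = (4 + 2*I) - 404 = -400 + 2*I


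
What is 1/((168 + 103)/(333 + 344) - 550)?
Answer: -677/372079 ≈ -0.0018195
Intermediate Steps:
1/((168 + 103)/(333 + 344) - 550) = 1/(271/677 - 550) = 1/(-372079/677) = -677/372079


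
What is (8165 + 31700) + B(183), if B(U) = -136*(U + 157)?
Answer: -6375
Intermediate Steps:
B(U) = -21352 - 136*U (B(U) = -136*(157 + U) = -21352 - 136*U)
(8165 + 31700) + B(183) = (8165 + 31700) + (-21352 - 136*183) = 39865 + (-21352 - 24888) = 39865 - 46240 = -6375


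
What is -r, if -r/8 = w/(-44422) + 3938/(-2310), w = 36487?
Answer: -6732956/333165 ≈ -20.209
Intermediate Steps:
r = 6732956/333165 (r = -8*(36487/(-44422) + 3938/(-2310)) = -8*(36487*(-1/44422) + 3938*(-1/2310)) = -8*(-36487/44422 - 179/105) = -8*(-1683239/666330) = 6732956/333165 ≈ 20.209)
-r = -1*6732956/333165 = -6732956/333165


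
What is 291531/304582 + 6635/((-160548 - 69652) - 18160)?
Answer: 7038373759/7564598552 ≈ 0.93044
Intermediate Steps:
291531/304582 + 6635/((-160548 - 69652) - 18160) = 291531*(1/304582) + 6635/(-230200 - 18160) = 291531/304582 + 6635/(-248360) = 291531/304582 + 6635*(-1/248360) = 291531/304582 - 1327/49672 = 7038373759/7564598552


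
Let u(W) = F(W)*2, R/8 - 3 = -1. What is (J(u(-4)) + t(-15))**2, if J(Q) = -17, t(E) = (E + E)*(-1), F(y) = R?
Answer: 169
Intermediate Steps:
R = 16 (R = 24 + 8*(-1) = 24 - 8 = 16)
F(y) = 16
u(W) = 32 (u(W) = 16*2 = 32)
t(E) = -2*E (t(E) = (2*E)*(-1) = -2*E)
(J(u(-4)) + t(-15))**2 = (-17 - 2*(-15))**2 = (-17 + 30)**2 = 13**2 = 169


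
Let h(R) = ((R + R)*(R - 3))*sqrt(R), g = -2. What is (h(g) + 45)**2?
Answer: 1225 + 1800*I*sqrt(2) ≈ 1225.0 + 2545.6*I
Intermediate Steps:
h(R) = 2*R**(3/2)*(-3 + R) (h(R) = ((2*R)*(-3 + R))*sqrt(R) = (2*R*(-3 + R))*sqrt(R) = 2*R**(3/2)*(-3 + R))
(h(g) + 45)**2 = (2*(-2)**(3/2)*(-3 - 2) + 45)**2 = (2*(-2*I*sqrt(2))*(-5) + 45)**2 = (20*I*sqrt(2) + 45)**2 = (45 + 20*I*sqrt(2))**2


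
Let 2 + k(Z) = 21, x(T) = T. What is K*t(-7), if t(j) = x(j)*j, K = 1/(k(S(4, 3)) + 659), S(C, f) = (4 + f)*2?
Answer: 49/678 ≈ 0.072271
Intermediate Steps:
S(C, f) = 8 + 2*f
k(Z) = 19 (k(Z) = -2 + 21 = 19)
K = 1/678 (K = 1/(19 + 659) = 1/678 ≈ 0.0014749)
t(j) = j² (t(j) = j*j = j²)
K*t(-7) = (1/678)*(-7)² = (1/678)*49 = 49/678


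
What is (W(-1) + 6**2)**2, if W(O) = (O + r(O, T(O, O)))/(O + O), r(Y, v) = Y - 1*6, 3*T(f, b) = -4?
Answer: 1600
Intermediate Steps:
T(f, b) = -4/3 (T(f, b) = (1/3)*(-4) = -4/3)
r(Y, v) = -6 + Y (r(Y, v) = Y - 6 = -6 + Y)
W(O) = (-6 + 2*O)/(2*O) (W(O) = (O + (-6 + O))/(O + O) = (-6 + 2*O)/((2*O)) = (-6 + 2*O)*(1/(2*O)) = (-6 + 2*O)/(2*O))
(W(-1) + 6**2)**2 = ((-3 - 1)/(-1) + 6**2)**2 = (-1*(-4) + 36)**2 = (4 + 36)**2 = 40**2 = 1600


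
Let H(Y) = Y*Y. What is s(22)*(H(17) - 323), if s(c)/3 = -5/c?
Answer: 255/11 ≈ 23.182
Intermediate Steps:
H(Y) = Y**2
s(c) = -15/c (s(c) = 3*(-5/c) = -15/c)
s(22)*(H(17) - 323) = (-15/22)*(17**2 - 323) = (-15*1/22)*(289 - 323) = -15/22*(-34) = 255/11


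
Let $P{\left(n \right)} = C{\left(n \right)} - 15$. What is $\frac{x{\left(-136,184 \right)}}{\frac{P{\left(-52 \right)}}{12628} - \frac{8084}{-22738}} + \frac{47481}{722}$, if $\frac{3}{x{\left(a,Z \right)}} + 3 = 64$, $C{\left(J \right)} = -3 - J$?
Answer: $\frac{1309356693701}{19868706866} \approx 65.9$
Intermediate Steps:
$P{\left(n \right)} = -18 - n$ ($P{\left(n \right)} = \left(-3 - n\right) - 15 = -18 - n$)
$x{\left(a,Z \right)} = \frac{3}{61}$ ($x{\left(a,Z \right)} = \frac{3}{-3 + 64} = \frac{3}{61}$)
$\frac{x{\left(-136,184 \right)}}{\frac{P{\left(-52 \right)}}{12628} - \frac{8084}{-22738}} + \frac{47481}{722} = \frac{3}{61 \left(\frac{-18 - -52}{12628} - \frac{8084}{-22738}\right)} + \frac{47481}{722} = \frac{3}{61 \left(\left(-18 + 52\right) \frac{1}{12628} - - \frac{4042}{11369}\right)} + 47481 \cdot \frac{1}{722} = \frac{3}{61 \left(34 \cdot \frac{1}{12628} + \frac{4042}{11369}\right)} + \frac{2499}{38} = \frac{3}{61 \left(\frac{17}{6314} + \frac{4042}{11369}\right)} + \frac{2499}{38} = \frac{3}{61 \cdot \frac{25714461}{71783866}} + \frac{2499}{38} = \frac{3}{61} \cdot \frac{71783866}{25714461} + \frac{2499}{38} = \frac{71783866}{522860707} + \frac{2499}{38} = \frac{1309356693701}{19868706866}$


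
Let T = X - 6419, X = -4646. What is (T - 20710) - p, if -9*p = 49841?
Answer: -236134/9 ≈ -26237.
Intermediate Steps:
p = -49841/9 (p = -1/9*49841 = -49841/9 ≈ -5537.9)
T = -11065 (T = -4646 - 6419 = -11065)
(T - 20710) - p = (-11065 - 20710) - 1*(-49841/9) = -31775 + 49841/9 = -236134/9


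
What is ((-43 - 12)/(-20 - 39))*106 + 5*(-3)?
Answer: 4945/59 ≈ 83.814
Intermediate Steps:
((-43 - 12)/(-20 - 39))*106 + 5*(-3) = -55/(-59)*106 - 15 = -55*(-1/59)*106 - 15 = (55/59)*106 - 15 = 5830/59 - 15 = 4945/59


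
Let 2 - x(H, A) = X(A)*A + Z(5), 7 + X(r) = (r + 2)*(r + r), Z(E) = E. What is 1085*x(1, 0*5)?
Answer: -3255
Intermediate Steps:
X(r) = -7 + 2*r*(2 + r) (X(r) = -7 + (r + 2)*(r + r) = -7 + (2 + r)*(2*r) = -7 + 2*r*(2 + r))
x(H, A) = -3 - A*(-7 + 2*A² + 4*A) (x(H, A) = 2 - ((-7 + 2*A² + 4*A)*A + 5) = 2 - (A*(-7 + 2*A² + 4*A) + 5) = 2 - (5 + A*(-7 + 2*A² + 4*A)) = 2 + (-5 - A*(-7 + 2*A² + 4*A)) = -3 - A*(-7 + 2*A² + 4*A))
1085*x(1, 0*5) = 1085*(-3 - 0*5*(-7 + 2*(0*5)² + 4*(0*5))) = 1085*(-3 - 1*0*(-7 + 2*0² + 4*0)) = 1085*(-3 - 1*0*(-7 + 2*0 + 0)) = 1085*(-3 - 1*0*(-7 + 0 + 0)) = 1085*(-3 - 1*0*(-7)) = 1085*(-3 + 0) = 1085*(-3) = -3255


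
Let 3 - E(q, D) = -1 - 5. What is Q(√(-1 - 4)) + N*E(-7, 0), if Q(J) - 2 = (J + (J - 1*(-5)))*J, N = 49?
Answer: 433 + 5*I*√5 ≈ 433.0 + 11.18*I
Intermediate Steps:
E(q, D) = 9 (E(q, D) = 3 - (-1 - 5) = 3 - 1*(-6) = 3 + 6 = 9)
Q(J) = 2 + J*(5 + 2*J) (Q(J) = 2 + (J + (J - 1*(-5)))*J = 2 + (J + (J + 5))*J = 2 + (J + (5 + J))*J = 2 + (5 + 2*J)*J = 2 + J*(5 + 2*J))
Q(√(-1 - 4)) + N*E(-7, 0) = (2 + 2*(√(-1 - 4))² + 5*√(-1 - 4)) + 49*9 = (2 + 2*(√(-5))² + 5*√(-5)) + 441 = (2 + 2*(I*√5)² + 5*(I*√5)) + 441 = (2 + 2*(-5) + 5*I*√5) + 441 = (2 - 10 + 5*I*√5) + 441 = (-8 + 5*I*√5) + 441 = 433 + 5*I*√5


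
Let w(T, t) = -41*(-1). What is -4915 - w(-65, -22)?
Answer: -4956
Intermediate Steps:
w(T, t) = 41
-4915 - w(-65, -22) = -4915 - 1*41 = -4915 - 41 = -4956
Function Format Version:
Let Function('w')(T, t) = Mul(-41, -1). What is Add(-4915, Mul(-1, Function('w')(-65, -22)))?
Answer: -4956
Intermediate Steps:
Function('w')(T, t) = 41
Add(-4915, Mul(-1, Function('w')(-65, -22))) = Add(-4915, Mul(-1, 41)) = Add(-4915, -41) = -4956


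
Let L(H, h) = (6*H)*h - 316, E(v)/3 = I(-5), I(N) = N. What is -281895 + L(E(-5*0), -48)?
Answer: -277891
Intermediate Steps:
E(v) = -15 (E(v) = 3*(-5) = -15)
L(H, h) = -316 + 6*H*h (L(H, h) = 6*H*h - 316 = -316 + 6*H*h)
-281895 + L(E(-5*0), -48) = -281895 + (-316 + 6*(-15)*(-48)) = -281895 + (-316 + 4320) = -281895 + 4004 = -277891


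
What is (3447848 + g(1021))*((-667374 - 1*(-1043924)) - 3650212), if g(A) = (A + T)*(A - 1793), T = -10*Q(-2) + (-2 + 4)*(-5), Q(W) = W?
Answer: -8681476636392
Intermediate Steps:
T = 10 (T = -10*(-2) + (-2 + 4)*(-5) = 20 + 2*(-5) = 20 - 10 = 10)
g(A) = (-1793 + A)*(10 + A) (g(A) = (A + 10)*(A - 1793) = (10 + A)*(-1793 + A) = (-1793 + A)*(10 + A))
(3447848 + g(1021))*((-667374 - 1*(-1043924)) - 3650212) = (3447848 + (-17930 + 1021**2 - 1783*1021))*((-667374 - 1*(-1043924)) - 3650212) = (3447848 + (-17930 + 1042441 - 1820443))*((-667374 + 1043924) - 3650212) = (3447848 - 795932)*(376550 - 3650212) = 2651916*(-3273662) = -8681476636392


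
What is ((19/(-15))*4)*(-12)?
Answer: 304/5 ≈ 60.800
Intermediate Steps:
((19/(-15))*4)*(-12) = ((19*(-1/15))*4)*(-12) = -19/15*4*(-12) = -76/15*(-12) = 304/5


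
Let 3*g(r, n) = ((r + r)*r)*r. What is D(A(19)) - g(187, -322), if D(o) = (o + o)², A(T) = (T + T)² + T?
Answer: 12606022/3 ≈ 4.2020e+6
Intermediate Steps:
g(r, n) = 2*r³/3 (g(r, n) = (((r + r)*r)*r)/3 = (((2*r)*r)*r)/3 = ((2*r²)*r)/3 = (2*r³)/3 = 2*r³/3)
A(T) = T + 4*T² (A(T) = (2*T)² + T = 4*T² + T = T + 4*T²)
D(o) = 4*o² (D(o) = (2*o)² = 4*o²)
D(A(19)) - g(187, -322) = 4*(19*(1 + 4*19))² - 2*187³/3 = 4*(19*(1 + 76))² - 2*6539203/3 = 4*(19*77)² - 1*13078406/3 = 4*1463² - 13078406/3 = 4*2140369 - 13078406/3 = 8561476 - 13078406/3 = 12606022/3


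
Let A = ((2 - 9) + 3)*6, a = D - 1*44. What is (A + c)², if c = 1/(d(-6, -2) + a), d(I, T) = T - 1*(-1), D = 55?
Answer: 57121/100 ≈ 571.21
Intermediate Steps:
d(I, T) = 1 + T (d(I, T) = T + 1 = 1 + T)
a = 11 (a = 55 - 1*44 = 55 - 44 = 11)
A = -24 (A = (-7 + 3)*6 = -4*6 = -24)
c = ⅒ (c = 1/((1 - 2) + 11) = 1/(-1 + 11) = 1/10 = ⅒ ≈ 0.10000)
(A + c)² = (-24 + ⅒)² = (-239/10)² = 57121/100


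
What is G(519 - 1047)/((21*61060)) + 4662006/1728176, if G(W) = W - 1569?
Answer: 248928326187/92332123240 ≈ 2.6960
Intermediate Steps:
G(W) = -1569 + W
G(519 - 1047)/((21*61060)) + 4662006/1728176 = (-1569 + (519 - 1047))/((21*61060)) + 4662006/1728176 = (-1569 - 528)/1282260 + 4662006*(1/1728176) = -2097*1/1282260 + 2331003/864088 = -699/427420 + 2331003/864088 = 248928326187/92332123240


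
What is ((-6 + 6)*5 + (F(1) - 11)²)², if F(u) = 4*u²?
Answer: 2401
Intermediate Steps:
((-6 + 6)*5 + (F(1) - 11)²)² = ((-6 + 6)*5 + (4*1² - 11)²)² = (0*5 + (4*1 - 11)²)² = (0 + (4 - 11)²)² = (0 + (-7)²)² = (0 + 49)² = 49² = 2401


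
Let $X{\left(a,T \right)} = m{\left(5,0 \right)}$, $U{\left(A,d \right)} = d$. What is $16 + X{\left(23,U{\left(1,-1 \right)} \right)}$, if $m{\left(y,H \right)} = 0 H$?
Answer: $16$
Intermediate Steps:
$m{\left(y,H \right)} = 0$
$X{\left(a,T \right)} = 0$
$16 + X{\left(23,U{\left(1,-1 \right)} \right)} = 16 + 0 = 16$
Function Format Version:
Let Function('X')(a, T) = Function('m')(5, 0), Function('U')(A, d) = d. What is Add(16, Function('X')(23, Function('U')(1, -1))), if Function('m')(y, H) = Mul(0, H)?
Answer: 16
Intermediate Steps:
Function('m')(y, H) = 0
Function('X')(a, T) = 0
Add(16, Function('X')(23, Function('U')(1, -1))) = Add(16, 0) = 16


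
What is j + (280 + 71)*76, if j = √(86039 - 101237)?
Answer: 26676 + I*√15198 ≈ 26676.0 + 123.28*I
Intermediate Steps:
j = I*√15198 (j = √(-15198) = I*√15198 ≈ 123.28*I)
j + (280 + 71)*76 = I*√15198 + (280 + 71)*76 = I*√15198 + 351*76 = I*√15198 + 26676 = 26676 + I*√15198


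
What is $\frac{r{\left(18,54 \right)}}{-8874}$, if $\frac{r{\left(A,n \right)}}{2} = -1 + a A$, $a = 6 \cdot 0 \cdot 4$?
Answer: $\frac{1}{4437} \approx 0.00022538$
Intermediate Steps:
$a = 0$ ($a = 0 \cdot 4 = 0$)
$r{\left(A,n \right)} = -2$ ($r{\left(A,n \right)} = 2 \left(-1 + 0 A\right) = 2 \left(-1 + 0\right) = 2 \left(-1\right) = -2$)
$\frac{r{\left(18,54 \right)}}{-8874} = - \frac{2}{-8874} = \left(-2\right) \left(- \frac{1}{8874}\right) = \frac{1}{4437}$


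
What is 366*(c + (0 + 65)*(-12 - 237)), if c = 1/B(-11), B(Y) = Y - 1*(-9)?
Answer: -5923893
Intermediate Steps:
B(Y) = 9 + Y (B(Y) = Y + 9 = 9 + Y)
c = -1/2 (c = 1/(9 - 11) = 1/(-2) = -1/2 ≈ -0.50000)
366*(c + (0 + 65)*(-12 - 237)) = 366*(-1/2 + (0 + 65)*(-12 - 237)) = 366*(-1/2 + 65*(-249)) = 366*(-1/2 - 16185) = 366*(-32371/2) = -5923893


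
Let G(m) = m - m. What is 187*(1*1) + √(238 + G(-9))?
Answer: 187 + √238 ≈ 202.43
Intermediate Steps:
G(m) = 0
187*(1*1) + √(238 + G(-9)) = 187*(1*1) + √(238 + 0) = 187*1 + √238 = 187 + √238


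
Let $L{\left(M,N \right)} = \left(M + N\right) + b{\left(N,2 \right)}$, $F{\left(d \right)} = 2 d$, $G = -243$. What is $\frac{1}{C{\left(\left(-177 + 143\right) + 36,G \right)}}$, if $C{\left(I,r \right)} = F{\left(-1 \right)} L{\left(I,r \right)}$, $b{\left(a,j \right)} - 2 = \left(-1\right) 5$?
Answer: $\frac{1}{488} \approx 0.0020492$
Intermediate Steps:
$b{\left(a,j \right)} = -3$ ($b{\left(a,j \right)} = 2 - 5 = -3$)
$L{\left(M,N \right)} = -3 + M + N$ ($L{\left(M,N \right)} = \left(M + N\right) - 3 = -3 + M + N$)
$C{\left(I,r \right)} = 6 - 2 I - 2 r$ ($C{\left(I,r \right)} = 2 \left(-1\right) \left(-3 + I + r\right) = - 2 \left(-3 + I + r\right) = 6 - 2 I - 2 r$)
$\frac{1}{C{\left(\left(-177 + 143\right) + 36,G \right)}} = \frac{1}{6 - 2 \left(\left(-177 + 143\right) + 36\right) - -486} = \frac{1}{6 - 2 \left(-34 + 36\right) + 486} = \frac{1}{6 - 4 + 486} = \frac{1}{488}$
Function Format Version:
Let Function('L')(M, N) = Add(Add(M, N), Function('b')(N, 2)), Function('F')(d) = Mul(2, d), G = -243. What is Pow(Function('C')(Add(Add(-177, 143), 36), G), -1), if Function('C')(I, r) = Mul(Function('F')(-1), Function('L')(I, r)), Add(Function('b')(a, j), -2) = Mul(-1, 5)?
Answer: Rational(1, 488) ≈ 0.0020492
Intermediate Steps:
Function('b')(a, j) = -3 (Function('b')(a, j) = Add(2, Mul(-1, 5)) = Add(2, -5) = -3)
Function('L')(M, N) = Add(-3, M, N) (Function('L')(M, N) = Add(Add(M, N), -3) = Add(-3, M, N))
Function('C')(I, r) = Add(6, Mul(-2, I), Mul(-2, r)) (Function('C')(I, r) = Mul(Mul(2, -1), Add(-3, I, r)) = Mul(-2, Add(-3, I, r)) = Add(6, Mul(-2, I), Mul(-2, r)))
Pow(Function('C')(Add(Add(-177, 143), 36), G), -1) = Pow(Add(6, Mul(-2, Add(Add(-177, 143), 36)), Mul(-2, -243)), -1) = Pow(Add(6, Mul(-2, Add(-34, 36)), 486), -1) = Pow(Add(6, Mul(-2, 2), 486), -1) = Pow(Add(6, -4, 486), -1) = Pow(488, -1) = Rational(1, 488)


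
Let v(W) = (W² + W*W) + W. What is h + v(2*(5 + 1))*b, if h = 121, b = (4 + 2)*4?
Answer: 7321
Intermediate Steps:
b = 24 (b = 6*4 = 24)
v(W) = W + 2*W² (v(W) = (W² + W²) + W = 2*W² + W = W + 2*W²)
h + v(2*(5 + 1))*b = 121 + ((2*(5 + 1))*(1 + 2*(2*(5 + 1))))*24 = 121 + ((2*6)*(1 + 2*(2*6)))*24 = 121 + (12*(1 + 2*12))*24 = 121 + (12*(1 + 24))*24 = 121 + (12*25)*24 = 121 + 300*24 = 121 + 7200 = 7321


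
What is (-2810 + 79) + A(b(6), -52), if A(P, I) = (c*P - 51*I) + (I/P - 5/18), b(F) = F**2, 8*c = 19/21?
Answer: -4829/63 ≈ -76.651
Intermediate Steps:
c = 19/168 (c = (19/21)/8 = (19*(1/21))/8 = (1/8)*(19/21) = 19/168 ≈ 0.11310)
A(P, I) = -5/18 - 51*I + 19*P/168 + I/P (A(P, I) = (19*P/168 - 51*I) + (I/P - 5/18) = (-51*I + 19*P/168) + (I/P - 5*1/18) = (-51*I + 19*P/168) + (I/P - 5/18) = (-51*I + 19*P/168) + (-5/18 + I/P) = -5/18 - 51*I + 19*P/168 + I/P)
(-2810 + 79) + A(b(6), -52) = (-2810 + 79) + (-52 + (1/504)*6**2*(-140 - 25704*(-52) + 57*6**2))/(6**2) = -2731 + (-52 + (1/504)*36*(-140 + 1336608 + 57*36))/36 = -2731 + (-52 + (1/504)*36*(-140 + 1336608 + 2052))/36 = -2731 + (-52 + (1/504)*36*1338520)/36 = -2731 + (-52 + 669260/7)/36 = -2731 + (1/36)*(668896/7) = -2731 + 167224/63 = -4829/63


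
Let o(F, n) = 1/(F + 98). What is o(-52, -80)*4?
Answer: 2/23 ≈ 0.086957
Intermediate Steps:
o(F, n) = 1/(98 + F)
o(-52, -80)*4 = 4/(98 - 52) = 4/46 = (1/46)*4 = 2/23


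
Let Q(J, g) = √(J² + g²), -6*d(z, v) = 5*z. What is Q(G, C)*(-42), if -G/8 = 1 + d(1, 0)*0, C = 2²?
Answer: -168*√5 ≈ -375.66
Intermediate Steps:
C = 4
d(z, v) = -5*z/6
G = -8 (G = -8*(1 - ⅚*1*0) = -8*(1 - ⅚*0) = -8*(1 + 0) = -8*1 = -8)
Q(G, C)*(-42) = √((-8)² + 4²)*(-42) = √(64 + 16)*(-42) = √80*(-42) = (4*√5)*(-42) = -168*√5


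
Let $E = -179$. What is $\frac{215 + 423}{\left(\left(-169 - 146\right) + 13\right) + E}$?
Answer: $- \frac{638}{481} \approx -1.3264$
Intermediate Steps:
$\frac{215 + 423}{\left(\left(-169 - 146\right) + 13\right) + E} = \frac{215 + 423}{\left(\left(-169 - 146\right) + 13\right) - 179} = \frac{638}{\left(-315 + 13\right) - 179} = \frac{638}{-302 - 179} = \frac{638}{-481} = 638 \left(- \frac{1}{481}\right) = - \frac{638}{481}$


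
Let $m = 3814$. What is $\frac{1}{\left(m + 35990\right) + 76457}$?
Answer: $\frac{1}{116261} \approx 8.6013 \cdot 10^{-6}$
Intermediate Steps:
$\frac{1}{\left(m + 35990\right) + 76457} = \frac{1}{\left(3814 + 35990\right) + 76457} = \frac{1}{39804 + 76457} = \frac{1}{116261}$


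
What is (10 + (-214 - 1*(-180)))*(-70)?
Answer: 1680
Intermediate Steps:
(10 + (-214 - 1*(-180)))*(-70) = (10 + (-214 + 180))*(-70) = (10 - 34)*(-70) = -24*(-70) = 1680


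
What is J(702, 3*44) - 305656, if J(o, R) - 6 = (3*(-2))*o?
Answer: -309862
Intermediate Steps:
J(o, R) = 6 - 6*o (J(o, R) = 6 + (3*(-2))*o = 6 - 6*o)
J(702, 3*44) - 305656 = (6 - 6*702) - 305656 = (6 - 4212) - 305656 = -4206 - 305656 = -309862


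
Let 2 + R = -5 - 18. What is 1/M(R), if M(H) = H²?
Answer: 1/625 ≈ 0.0016000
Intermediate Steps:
R = -25 (R = -2 + (-5 - 18) = -2 - 23 = -25)
1/M(R) = 1/((-25)²) = 1/625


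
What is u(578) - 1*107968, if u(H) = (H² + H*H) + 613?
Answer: 560813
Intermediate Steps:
u(H) = 613 + 2*H² (u(H) = (H² + H²) + 613 = 2*H² + 613 = 613 + 2*H²)
u(578) - 1*107968 = (613 + 2*578²) - 1*107968 = (613 + 2*334084) - 107968 = (613 + 668168) - 107968 = 668781 - 107968 = 560813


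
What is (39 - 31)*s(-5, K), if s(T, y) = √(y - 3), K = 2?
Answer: 8*I ≈ 8.0*I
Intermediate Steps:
s(T, y) = √(-3 + y)
(39 - 31)*s(-5, K) = (39 - 31)*√(-3 + 2) = 8*√(-1) = 8*I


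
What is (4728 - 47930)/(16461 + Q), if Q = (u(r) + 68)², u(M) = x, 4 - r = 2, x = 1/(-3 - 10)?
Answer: -3650569/1780799 ≈ -2.0500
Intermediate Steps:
x = -1/13 (x = 1/(-13) = -1/13 ≈ -0.076923)
r = 2 (r = 4 - 1*2 = 4 - 2 = 2)
u(M) = -1/13
Q = 779689/169 (Q = (-1/13 + 68)² = (883/13)² = 779689/169 ≈ 4613.5)
(4728 - 47930)/(16461 + Q) = (4728 - 47930)/(16461 + 779689/169) = -43202/3561598/169 = -43202*169/3561598 = -3650569/1780799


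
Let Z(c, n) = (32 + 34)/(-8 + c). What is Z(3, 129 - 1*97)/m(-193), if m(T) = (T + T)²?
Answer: -33/372490 ≈ -8.8593e-5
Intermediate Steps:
Z(c, n) = 66/(-8 + c)
m(T) = 4*T² (m(T) = (2*T)² = 4*T²)
Z(3, 129 - 1*97)/m(-193) = (66/(-8 + 3))/((4*(-193)²)) = (66/(-5))/((4*37249)) = (66*(-⅕))/148996 = -66/5*1/148996 = -33/372490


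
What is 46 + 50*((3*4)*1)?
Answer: 646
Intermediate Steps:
46 + 50*((3*4)*1) = 46 + 50*(12*1) = 46 + 50*12 = 46 + 600 = 646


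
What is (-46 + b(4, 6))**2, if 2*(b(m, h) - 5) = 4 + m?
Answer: 1369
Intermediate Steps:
b(m, h) = 7 + m/2 (b(m, h) = 5 + (4 + m)/2 = 5 + (2 + m/2) = 7 + m/2)
(-46 + b(4, 6))**2 = (-46 + (7 + (1/2)*4))**2 = (-46 + (7 + 2))**2 = (-46 + 9)**2 = (-37)**2 = 1369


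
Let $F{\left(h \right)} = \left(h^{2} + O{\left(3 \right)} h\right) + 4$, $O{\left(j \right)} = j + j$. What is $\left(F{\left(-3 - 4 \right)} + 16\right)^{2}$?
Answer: $729$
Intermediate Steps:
$O{\left(j \right)} = 2 j$
$F{\left(h \right)} = 4 + h^{2} + 6 h$ ($F{\left(h \right)} = \left(h^{2} + 2 \cdot 3 h\right) + 4 = \left(h^{2} + 6 h\right) + 4 = 4 + h^{2} + 6 h$)
$\left(F{\left(-3 - 4 \right)} + 16\right)^{2} = \left(\left(4 + \left(-3 - 4\right)^{2} + 6 \left(-3 - 4\right)\right) + 16\right)^{2} = \left(\left(4 + \left(-7\right)^{2} + 6 \left(-7\right)\right) + 16\right)^{2} = \left(\left(4 + 49 - 42\right) + 16\right)^{2} = \left(11 + 16\right)^{2} = 27^{2} = 729$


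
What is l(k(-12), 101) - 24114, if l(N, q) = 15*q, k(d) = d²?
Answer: -22599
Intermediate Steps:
l(k(-12), 101) - 24114 = 15*101 - 24114 = 1515 - 24114 = -22599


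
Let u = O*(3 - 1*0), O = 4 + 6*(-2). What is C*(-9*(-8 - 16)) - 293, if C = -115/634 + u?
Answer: -1748629/317 ≈ -5516.2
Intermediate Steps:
O = -8 (O = 4 - 12 = -8)
u = -24 (u = -8*(3 - 1*0) = -8*(3 + 0) = -8*3 = -24)
C = -15331/634 (C = -115/634 - 24 = -15331/634 ≈ -24.181)
C*(-9*(-8 - 16)) - 293 = -(-137979)*(-8 - 16)/634 - 293 = -(-137979)*(-24)/634 - 293 = -15331/634*216 - 293 = -1655748/317 - 293 = -1748629/317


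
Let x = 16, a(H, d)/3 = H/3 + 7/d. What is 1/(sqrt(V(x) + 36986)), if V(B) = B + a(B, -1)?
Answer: sqrt(36997)/36997 ≈ 0.0051990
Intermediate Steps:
a(H, d) = H + 21/d (a(H, d) = 3*(H/3 + 7/d) = 3*(7/d + H/3) = H + 21/d)
V(B) = -21 + 2*B (V(B) = B + (B + 21/(-1)) = B + (B + 21*(-1)) = B + (B - 21) = B + (-21 + B) = -21 + 2*B)
1/(sqrt(V(x) + 36986)) = 1/(sqrt((-21 + 2*16) + 36986)) = 1/(sqrt((-21 + 32) + 36986)) = 1/(sqrt(11 + 36986)) = 1/(sqrt(36997)) = sqrt(36997)/36997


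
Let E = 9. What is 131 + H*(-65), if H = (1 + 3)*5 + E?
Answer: -1754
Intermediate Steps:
H = 29 (H = (1 + 3)*5 + 9 = 4*5 + 9 = 20 + 9 = 29)
131 + H*(-65) = 131 + 29*(-65) = 131 - 1885 = -1754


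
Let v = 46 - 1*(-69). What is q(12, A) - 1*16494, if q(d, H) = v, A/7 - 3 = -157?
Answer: -16379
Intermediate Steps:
v = 115 (v = 46 + 69 = 115)
A = -1078 (A = 21 + 7*(-157) = 21 - 1099 = -1078)
q(d, H) = 115
q(12, A) - 1*16494 = 115 - 1*16494 = 115 - 16494 = -16379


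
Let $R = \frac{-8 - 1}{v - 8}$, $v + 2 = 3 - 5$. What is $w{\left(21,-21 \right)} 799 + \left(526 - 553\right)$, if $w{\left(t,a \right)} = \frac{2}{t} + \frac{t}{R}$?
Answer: $\frac{470843}{21} \approx 22421.0$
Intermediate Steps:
$v = -4$ ($v = -2 + \left(3 - 5\right) = -2 - 2 = -4$)
$R = \frac{3}{4}$ ($R = \frac{-8 - 1}{-4 - 8} = - \frac{9}{-12} = \left(-9\right) \left(- \frac{1}{12}\right) = \frac{3}{4} \approx 0.75$)
$w{\left(t,a \right)} = \frac{2}{t} + \frac{4 t}{3}$ ($w{\left(t,a \right)} = \frac{2}{t} + \frac{t}{\frac{3}{4}} = \frac{2}{t} + t \frac{4}{3} = \frac{2}{t} + \frac{4 t}{3}$)
$w{\left(21,-21 \right)} 799 + \left(526 - 553\right) = \left(\frac{2}{21} + \frac{4}{3} \cdot 21\right) 799 + \left(526 - 553\right) = \left(2 \cdot \frac{1}{21} + 28\right) 799 - 27 = \left(\frac{2}{21} + 28\right) 799 - 27 = \frac{590}{21} \cdot 799 - 27 = \frac{471410}{21} - 27 = \frac{470843}{21}$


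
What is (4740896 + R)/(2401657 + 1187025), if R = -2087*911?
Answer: 2839639/3588682 ≈ 0.79128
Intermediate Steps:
R = -1901257
(4740896 + R)/(2401657 + 1187025) = (4740896 - 1901257)/(2401657 + 1187025) = 2839639/3588682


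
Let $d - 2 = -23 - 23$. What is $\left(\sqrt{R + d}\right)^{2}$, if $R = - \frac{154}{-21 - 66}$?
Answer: $- \frac{3674}{87} \approx -42.23$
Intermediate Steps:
$d = -44$ ($d = 2 - 46 = -44$)
$R = \frac{154}{87}$ ($R = - \frac{154}{-21 - 66} = - \frac{154}{-87} = \left(-154\right) \left(- \frac{1}{87}\right) = \frac{154}{87} \approx 1.7701$)
$\left(\sqrt{R + d}\right)^{2} = \left(\sqrt{\frac{154}{87} - 44}\right)^{2} = \left(\sqrt{- \frac{3674}{87}}\right)^{2} = \left(\frac{i \sqrt{319638}}{87}\right)^{2} = - \frac{3674}{87}$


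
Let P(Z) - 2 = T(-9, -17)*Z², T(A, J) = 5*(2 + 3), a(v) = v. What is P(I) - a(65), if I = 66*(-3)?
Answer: 980037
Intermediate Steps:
I = -198
T(A, J) = 25 (T(A, J) = 5*5 = 25)
P(Z) = 2 + 25*Z²
P(I) - a(65) = (2 + 25*(-198)²) - 1*65 = (2 + 25*39204) - 65 = (2 + 980100) - 65 = 980102 - 65 = 980037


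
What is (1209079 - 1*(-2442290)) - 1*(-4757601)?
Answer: 8408970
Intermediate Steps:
(1209079 - 1*(-2442290)) - 1*(-4757601) = (1209079 + 2442290) + 4757601 = 3651369 + 4757601 = 8408970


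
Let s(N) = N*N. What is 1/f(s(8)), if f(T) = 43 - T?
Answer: -1/21 ≈ -0.047619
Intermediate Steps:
s(N) = N²
1/f(s(8)) = 1/(43 - 1*8²) = 1/(43 - 1*64) = 1/(43 - 64) = 1/(-21) = -1/21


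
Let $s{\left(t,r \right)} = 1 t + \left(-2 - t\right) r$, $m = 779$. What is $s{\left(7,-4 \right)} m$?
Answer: $33497$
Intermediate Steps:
$s{\left(t,r \right)} = t + r \left(-2 - t\right)$
$s{\left(7,-4 \right)} m = \left(7 - -8 - \left(-4\right) 7\right) 779 = \left(7 + 8 + 28\right) 779 = 43 \cdot 779 = 33497$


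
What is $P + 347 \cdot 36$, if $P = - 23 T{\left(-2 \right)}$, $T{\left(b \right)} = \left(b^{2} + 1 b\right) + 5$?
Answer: $12331$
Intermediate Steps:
$T{\left(b \right)} = 5 + b + b^{2}$ ($T{\left(b \right)} = \left(b^{2} + b\right) + 5 = \left(b + b^{2}\right) + 5 = 5 + b + b^{2}$)
$P = -161$ ($P = - 23 \left(5 - 2 + \left(-2\right)^{2}\right) = - 23 \left(5 - 2 + 4\right) = \left(-23\right) 7 = -161$)
$P + 347 \cdot 36 = -161 + 347 \cdot 36 = -161 + 12492 = 12331$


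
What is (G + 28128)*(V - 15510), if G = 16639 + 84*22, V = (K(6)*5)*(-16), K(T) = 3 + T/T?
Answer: -737915450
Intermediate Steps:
K(T) = 4 (K(T) = 3 + 1 = 4)
V = -320 (V = (4*5)*(-16) = 20*(-16) = -320)
G = 18487 (G = 16639 + 1848 = 18487)
(G + 28128)*(V - 15510) = (18487 + 28128)*(-320 - 15510) = 46615*(-15830) = -737915450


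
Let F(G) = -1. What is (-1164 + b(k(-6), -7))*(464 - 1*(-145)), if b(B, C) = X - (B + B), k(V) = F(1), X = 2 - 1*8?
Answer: -711312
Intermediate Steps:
X = -6 (X = 2 - 8 = -6)
k(V) = -1
b(B, C) = -6 - 2*B (b(B, C) = -6 - (B + B) = -6 - 2*B)
(-1164 + b(k(-6), -7))*(464 - 1*(-145)) = (-1164 + (-6 - 2*(-1)))*(464 - 1*(-145)) = (-1164 + (-6 + 2))*(464 + 145) = (-1164 - 4)*609 = -1168*609 = -711312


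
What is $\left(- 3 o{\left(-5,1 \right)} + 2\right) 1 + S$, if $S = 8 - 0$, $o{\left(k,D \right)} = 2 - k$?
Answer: $-11$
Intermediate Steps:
$S = 8$ ($S = 8 + 0 = 8$)
$\left(- 3 o{\left(-5,1 \right)} + 2\right) 1 + S = \left(- 3 \left(2 - -5\right) + 2\right) 1 + 8 = \left(- 3 \left(2 + 5\right) + 2\right) 1 + 8 = \left(\left(-3\right) 7 + 2\right) 1 + 8 = \left(-21 + 2\right) 1 + 8 = \left(-19\right) 1 + 8 = -19 + 8 = -11$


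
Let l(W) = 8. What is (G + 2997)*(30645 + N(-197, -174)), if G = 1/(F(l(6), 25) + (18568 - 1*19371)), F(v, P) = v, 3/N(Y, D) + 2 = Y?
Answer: 4843339617376/52735 ≈ 9.1843e+7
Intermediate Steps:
N(Y, D) = 3/(-2 + Y)
G = -1/795 (G = 1/(8 + (18568 - 1*19371)) = 1/(8 + (18568 - 19371)) = 1/(8 - 803) = 1/(-795) = -1/795 ≈ -0.0012579)
(G + 2997)*(30645 + N(-197, -174)) = (-1/795 + 2997)*(30645 + 3/(-2 - 197)) = 2382614*(30645 + 3/(-199))/795 = 2382614*(30645 + 3*(-1/199))/795 = 2382614*(30645 - 3/199)/795 = (2382614/795)*(6098352/199) = 4843339617376/52735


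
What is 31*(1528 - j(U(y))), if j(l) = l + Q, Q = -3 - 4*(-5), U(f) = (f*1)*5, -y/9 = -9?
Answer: 34286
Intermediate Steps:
y = 81 (y = -9*(-9) = 81)
U(f) = 5*f (U(f) = f*5 = 5*f)
Q = 17 (Q = -3 + 20 = 17)
j(l) = 17 + l (j(l) = l + 17 = 17 + l)
31*(1528 - j(U(y))) = 31*(1528 - (17 + 5*81)) = 31*(1528 - (17 + 405)) = 31*(1528 - 1*422) = 31*(1528 - 422) = 31*1106 = 34286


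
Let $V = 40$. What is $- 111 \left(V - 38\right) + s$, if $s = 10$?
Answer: $-212$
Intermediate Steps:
$- 111 \left(V - 38\right) + s = - 111 \left(40 - 38\right) + 10 = \left(-111\right) 2 + 10 = -222 + 10 = -212$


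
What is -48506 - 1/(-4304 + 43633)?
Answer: -1907692475/39329 ≈ -48506.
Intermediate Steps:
-48506 - 1/(-4304 + 43633) = -48506 - 1/39329 = -1907692475/39329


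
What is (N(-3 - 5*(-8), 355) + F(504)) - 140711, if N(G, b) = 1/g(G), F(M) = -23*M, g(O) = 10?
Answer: -1523029/10 ≈ -1.5230e+5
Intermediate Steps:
N(G, b) = ⅒ (N(G, b) = 1/10 = ⅒)
(N(-3 - 5*(-8), 355) + F(504)) - 140711 = (⅒ - 23*504) - 140711 = (⅒ - 11592) - 140711 = -115919/10 - 140711 = -1523029/10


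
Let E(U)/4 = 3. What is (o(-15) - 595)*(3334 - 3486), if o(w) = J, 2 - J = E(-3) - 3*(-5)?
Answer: 94240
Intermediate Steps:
E(U) = 12 (E(U) = 4*3 = 12)
J = -25 (J = 2 - (12 - 3*(-5)) = 2 - (12 + 15) = 2 - 1*27 = 2 - 27 = -25)
o(w) = -25
(o(-15) - 595)*(3334 - 3486) = (-25 - 595)*(3334 - 3486) = -620*(-152) = 94240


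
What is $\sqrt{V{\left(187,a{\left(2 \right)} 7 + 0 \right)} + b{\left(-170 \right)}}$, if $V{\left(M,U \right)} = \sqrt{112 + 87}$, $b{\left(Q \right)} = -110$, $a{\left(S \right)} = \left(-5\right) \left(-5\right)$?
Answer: $\sqrt{-110 + \sqrt{199}} \approx 9.7925 i$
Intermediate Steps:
$a{\left(S \right)} = 25$
$V{\left(M,U \right)} = \sqrt{199}$
$\sqrt{V{\left(187,a{\left(2 \right)} 7 + 0 \right)} + b{\left(-170 \right)}} = \sqrt{\sqrt{199} - 110} = \sqrt{-110 + \sqrt{199}}$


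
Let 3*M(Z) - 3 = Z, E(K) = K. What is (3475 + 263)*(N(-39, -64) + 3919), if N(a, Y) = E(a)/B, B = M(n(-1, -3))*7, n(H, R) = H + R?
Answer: 14711700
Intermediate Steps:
M(Z) = 1 + Z/3
B = -7/3 (B = (1 + (-1 - 3)/3)*7 = (1 + (⅓)*(-4))*7 = (1 - 4/3)*7 = -⅓*7 = -7/3 ≈ -2.3333)
N(a, Y) = -3*a/7 (N(a, Y) = a/(-7/3) = a*(-3/7) = -3*a/7)
(3475 + 263)*(N(-39, -64) + 3919) = (3475 + 263)*(-3/7*(-39) + 3919) = 3738*(117/7 + 3919) = 3738*(27550/7) = 14711700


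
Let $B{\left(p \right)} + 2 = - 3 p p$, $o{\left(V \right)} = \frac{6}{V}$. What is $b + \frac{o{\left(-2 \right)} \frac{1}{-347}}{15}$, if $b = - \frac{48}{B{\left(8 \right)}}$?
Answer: $\frac{41737}{168295} \approx 0.248$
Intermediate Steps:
$B{\left(p \right)} = -2 - 3 p^{2}$ ($B{\left(p \right)} = -2 + - 3 p p = -2 - 3 p^{2}$)
$b = \frac{24}{97}$ ($b = - \frac{48}{-2 - 3 \cdot 8^{2}} = - \frac{48}{-2 - 192} = - \frac{48}{-194} = \left(-48\right) \left(- \frac{1}{194}\right) = \frac{24}{97} \approx 0.24742$)
$b + \frac{o{\left(-2 \right)} \frac{1}{-347}}{15} = \frac{24}{97} + \frac{\frac{6}{-2} \frac{1}{-347}}{15} = \frac{24}{97} + 6 \left(- \frac{1}{2}\right) \left(- \frac{1}{347}\right) \frac{1}{15} = \frac{24}{97} + \left(-3\right) \left(- \frac{1}{347}\right) \frac{1}{15} = \frac{24}{97} + \frac{3}{347} \cdot \frac{1}{15} = \frac{24}{97} + \frac{1}{1735} = \frac{41737}{168295}$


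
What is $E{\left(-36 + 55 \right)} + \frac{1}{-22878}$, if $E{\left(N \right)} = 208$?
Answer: $\frac{4758623}{22878} \approx 208.0$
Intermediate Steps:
$E{\left(-36 + 55 \right)} + \frac{1}{-22878} = 208 + \frac{1}{-22878} = 208 - \frac{1}{22878} = \frac{4758623}{22878}$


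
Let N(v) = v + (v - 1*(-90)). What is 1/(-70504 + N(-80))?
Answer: -1/70574 ≈ -1.4170e-5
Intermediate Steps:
N(v) = 90 + 2*v (N(v) = v + (v + 90) = v + (90 + v) = 90 + 2*v)
1/(-70504 + N(-80)) = 1/(-70504 + (90 + 2*(-80))) = 1/(-70504 + (90 - 160)) = 1/(-70504 - 70) = 1/(-70574) = -1/70574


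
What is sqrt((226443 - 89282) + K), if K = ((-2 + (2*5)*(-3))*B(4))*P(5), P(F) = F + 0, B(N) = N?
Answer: 3*sqrt(15169) ≈ 369.49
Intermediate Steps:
P(F) = F
K = -640 (K = ((-2 + (2*5)*(-3))*4)*5 = ((-2 + 10*(-3))*4)*5 = ((-2 - 30)*4)*5 = -32*4*5 = -128*5 = -640)
sqrt((226443 - 89282) + K) = sqrt((226443 - 89282) - 640) = sqrt(137161 - 640) = sqrt(136521) = 3*sqrt(15169)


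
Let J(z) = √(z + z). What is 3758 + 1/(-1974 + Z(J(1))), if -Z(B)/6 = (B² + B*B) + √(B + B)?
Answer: 92419506963829/24592740626 - 111*√2/12296370313 + 2*2^(¼)/36889110939 + 36963*2^(¾)/24592740626 ≈ 3758.0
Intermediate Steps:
J(z) = √2*√z (J(z) = √(2*z) = √2*√z)
Z(B) = -12*B² - 6*√2*√B (Z(B) = -6*((B² + B*B) + √(B + B)) = -6*((B² + B²) + √(2*B)) = -6*(2*B² + √2*√B) = -12*B² - 6*√2*√B)
3758 + 1/(-1974 + Z(J(1))) = 3758 + 1/(-1974 + (-12*(√2*√1)² - 6*√2*√(√2*√1))) = 3758 + 1/(-1974 + (-12*(√2*1)² - 6*√2*√(√2*1))) = 3758 + 1/(-1974 + (-12*(√2)² - 6*√2*√(√2))) = 3758 + 1/(-1974 + (-12*2 - 6*√2*2^(¼))) = 3758 + 1/(-1974 + (-24 - 6*2^(¾))) = 3758 + 1/(-1998 - 6*2^(¾))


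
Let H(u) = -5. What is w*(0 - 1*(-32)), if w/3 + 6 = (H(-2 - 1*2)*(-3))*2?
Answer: 2304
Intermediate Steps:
w = 72 (w = -18 + 3*(-5*(-3)*2) = -18 + 3*(15*2) = -18 + 3*30 = -18 + 90 = 72)
w*(0 - 1*(-32)) = 72*(0 - 1*(-32)) = 72*(0 + 32) = 72*32 = 2304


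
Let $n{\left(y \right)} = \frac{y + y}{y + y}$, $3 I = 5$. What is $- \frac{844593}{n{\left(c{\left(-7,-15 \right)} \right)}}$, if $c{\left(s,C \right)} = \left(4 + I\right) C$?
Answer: $-844593$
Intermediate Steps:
$I = \frac{5}{3}$ ($I = \frac{1}{3} \cdot 5 = \frac{5}{3} \approx 1.6667$)
$c{\left(s,C \right)} = \frac{17 C}{3}$ ($c{\left(s,C \right)} = \left(4 + \frac{5}{3}\right) C = \frac{17 C}{3}$)
$n{\left(y \right)} = 1$ ($n{\left(y \right)} = \frac{2 y}{2 y} = 2 y \frac{1}{2 y} = 1$)
$- \frac{844593}{n{\left(c{\left(-7,-15 \right)} \right)}} = - \frac{844593}{1} = \left(-844593\right) 1 = -844593$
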